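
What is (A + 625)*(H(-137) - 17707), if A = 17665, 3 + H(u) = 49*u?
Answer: -446696670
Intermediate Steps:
H(u) = -3 + 49*u
(A + 625)*(H(-137) - 17707) = (17665 + 625)*((-3 + 49*(-137)) - 17707) = 18290*((-3 - 6713) - 17707) = 18290*(-6716 - 17707) = 18290*(-24423) = -446696670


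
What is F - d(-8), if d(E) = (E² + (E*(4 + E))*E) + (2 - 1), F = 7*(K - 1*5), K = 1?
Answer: 163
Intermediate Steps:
F = -28 (F = 7*(1 - 1*5) = 7*(1 - 5) = 7*(-4) = -28)
d(E) = 1 + E² + E²*(4 + E) (d(E) = (E² + E²*(4 + E)) + 1 = 1 + E² + E²*(4 + E))
F - d(-8) = -28 - (1 + (-8)³ + 5*(-8)²) = -28 - (1 - 512 + 5*64) = -28 - (1 - 512 + 320) = -28 - 1*(-191) = -28 + 191 = 163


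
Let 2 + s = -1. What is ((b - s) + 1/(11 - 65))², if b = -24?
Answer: 1288225/2916 ≈ 441.78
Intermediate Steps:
s = -3 (s = -2 - 1 = -3)
((b - s) + 1/(11 - 65))² = ((-24 - 1*(-3)) + 1/(11 - 65))² = ((-24 + 3) + 1/(-54))² = (-21 - 1/54)² = (-1135/54)² = 1288225/2916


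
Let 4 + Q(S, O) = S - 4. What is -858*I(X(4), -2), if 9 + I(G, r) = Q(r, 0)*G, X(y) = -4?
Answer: -26598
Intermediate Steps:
Q(S, O) = -8 + S (Q(S, O) = -4 + (S - 4) = -4 + (-4 + S) = -8 + S)
I(G, r) = -9 + G*(-8 + r) (I(G, r) = -9 + (-8 + r)*G = -9 + G*(-8 + r))
-858*I(X(4), -2) = -858*(-9 - 4*(-8 - 2)) = -858*(-9 - 4*(-10)) = -858*(-9 + 40) = -858*31 = -26598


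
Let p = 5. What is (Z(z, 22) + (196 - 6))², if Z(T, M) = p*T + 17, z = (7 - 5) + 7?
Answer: 63504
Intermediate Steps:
z = 9 (z = 2 + 7 = 9)
Z(T, M) = 17 + 5*T (Z(T, M) = 5*T + 17 = 17 + 5*T)
(Z(z, 22) + (196 - 6))² = ((17 + 5*9) + (196 - 6))² = ((17 + 45) + 190)² = (62 + 190)² = 252² = 63504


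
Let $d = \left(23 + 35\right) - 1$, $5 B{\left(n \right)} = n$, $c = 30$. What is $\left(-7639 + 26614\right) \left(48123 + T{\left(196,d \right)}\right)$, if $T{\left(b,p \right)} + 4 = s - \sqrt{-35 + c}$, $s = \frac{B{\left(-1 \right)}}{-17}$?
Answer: $\frac{15521990220}{17} - 18975 i \sqrt{5} \approx 9.1306 \cdot 10^{8} - 42429.0 i$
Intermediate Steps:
$B{\left(n \right)} = \frac{n}{5}$
$d = 57$ ($d = 58 - 1 = 57$)
$s = \frac{1}{85}$ ($s = \frac{\frac{1}{5} \left(-1\right)}{-17} = \left(- \frac{1}{5}\right) \left(- \frac{1}{17}\right) = \frac{1}{85} \approx 0.011765$)
$T{\left(b,p \right)} = - \frac{339}{85} - i \sqrt{5}$ ($T{\left(b,p \right)} = -4 + \left(\frac{1}{85} - \sqrt{-35 + 30}\right) = -4 + \left(\frac{1}{85} - \sqrt{-5}\right) = -4 + \left(\frac{1}{85} - i \sqrt{5}\right) = - \frac{339}{85} - i \sqrt{5}$)
$\left(-7639 + 26614\right) \left(48123 + T{\left(196,d \right)}\right) = \left(-7639 + 26614\right) \left(48123 - \left(\frac{339}{85} + i \sqrt{5}\right)\right) = 18975 \left(\frac{4090116}{85} - i \sqrt{5}\right) = \frac{15521990220}{17} - 18975 i \sqrt{5}$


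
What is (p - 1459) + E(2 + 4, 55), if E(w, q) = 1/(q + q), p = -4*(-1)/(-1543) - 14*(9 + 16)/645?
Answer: -31956791843/21895170 ≈ -1459.5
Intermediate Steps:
p = -108526/199047 (p = 4*(-1/1543) - 14*25*(1/645) = -4/1543 - 350*1/645 = -4/1543 - 70/129 = -108526/199047 ≈ -0.54523)
E(w, q) = 1/(2*q)
(p - 1459) + E(2 + 4, 55) = (-108526/199047 - 1459) + (1/2)/55 = -290518099/199047 + (1/2)*(1/55) = -290518099/199047 + 1/110 = -31956791843/21895170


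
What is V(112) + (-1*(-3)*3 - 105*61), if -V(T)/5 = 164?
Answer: -7216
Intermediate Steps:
V(T) = -820 (V(T) = -5*164 = -820)
V(112) + (-1*(-3)*3 - 105*61) = -820 + (-1*(-3)*3 - 105*61) = -820 + (3*3 - 6405) = -820 + (9 - 6405) = -820 - 6396 = -7216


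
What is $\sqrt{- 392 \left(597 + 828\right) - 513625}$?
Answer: $5 i \sqrt{42889} \approx 1035.5 i$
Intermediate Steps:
$\sqrt{- 392 \left(597 + 828\right) - 513625} = \sqrt{\left(-392\right) 1425 + \left(-1069221 + 555596\right)} = \sqrt{-558600 - 513625} = \sqrt{-1072225} = 5 i \sqrt{42889}$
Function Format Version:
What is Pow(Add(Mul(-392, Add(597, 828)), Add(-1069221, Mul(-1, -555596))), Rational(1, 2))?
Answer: Mul(5, I, Pow(42889, Rational(1, 2))) ≈ Mul(1035.5, I)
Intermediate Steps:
Pow(Add(Mul(-392, Add(597, 828)), Add(-1069221, Mul(-1, -555596))), Rational(1, 2)) = Pow(Add(Mul(-392, 1425), Add(-1069221, 555596)), Rational(1, 2)) = Pow(Add(-558600, -513625), Rational(1, 2)) = Pow(-1072225, Rational(1, 2)) = Mul(5, I, Pow(42889, Rational(1, 2)))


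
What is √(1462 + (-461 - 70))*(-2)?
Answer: -14*√19 ≈ -61.025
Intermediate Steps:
√(1462 + (-461 - 70))*(-2) = √(1462 - 531)*(-2) = √931*(-2) = (7*√19)*(-2) = -14*√19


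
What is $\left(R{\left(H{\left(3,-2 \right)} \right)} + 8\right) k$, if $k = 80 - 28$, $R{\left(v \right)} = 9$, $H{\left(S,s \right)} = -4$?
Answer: $884$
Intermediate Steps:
$k = 52$
$\left(R{\left(H{\left(3,-2 \right)} \right)} + 8\right) k = \left(9 + 8\right) 52 = 17 \cdot 52 = 884$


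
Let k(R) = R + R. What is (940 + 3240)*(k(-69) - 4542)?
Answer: -19562400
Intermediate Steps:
k(R) = 2*R
(940 + 3240)*(k(-69) - 4542) = (940 + 3240)*(2*(-69) - 4542) = 4180*(-138 - 4542) = 4180*(-4680) = -19562400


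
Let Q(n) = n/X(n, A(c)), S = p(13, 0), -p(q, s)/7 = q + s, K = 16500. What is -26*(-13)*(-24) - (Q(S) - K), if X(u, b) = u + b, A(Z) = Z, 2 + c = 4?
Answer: 746441/89 ≈ 8387.0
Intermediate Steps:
c = 2 (c = -2 + 4 = 2)
X(u, b) = b + u
p(q, s) = -7*q - 7*s (p(q, s) = -7*(q + s) = -7*q - 7*s)
S = -91 (S = -7*13 - 7*0 = -91 + 0 = -91)
Q(n) = n/(2 + n)
-26*(-13)*(-24) - (Q(S) - K) = -26*(-13)*(-24) - (-91/(2 - 91) - 1*16500) = 338*(-24) - (-91/(-89) - 16500) = -8112 - (-91*(-1/89) - 16500) = -8112 - (91/89 - 16500) = -8112 - 1*(-1468409/89) = -8112 + 1468409/89 = 746441/89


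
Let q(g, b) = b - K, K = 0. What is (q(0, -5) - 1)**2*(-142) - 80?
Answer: -5192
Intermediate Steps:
q(g, b) = b (q(g, b) = b - 1*0 = b + 0 = b)
(q(0, -5) - 1)**2*(-142) - 80 = (-5 - 1)**2*(-142) - 80 = (-6)**2*(-142) - 80 = 36*(-142) - 80 = -5112 - 80 = -5192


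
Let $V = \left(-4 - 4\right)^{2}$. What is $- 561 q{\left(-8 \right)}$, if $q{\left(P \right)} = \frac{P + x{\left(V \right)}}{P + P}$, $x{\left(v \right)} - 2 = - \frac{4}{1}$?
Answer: $- \frac{2805}{8} \approx -350.63$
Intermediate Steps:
$V = 64$ ($V = \left(-8\right)^{2} = 64$)
$x{\left(v \right)} = -2$ ($x{\left(v \right)} = 2 - \frac{4}{1} = 2 - 4 = -2$)
$q{\left(P \right)} = \frac{-2 + P}{2 P}$ ($q{\left(P \right)} = \frac{P - 2}{P + P} = \frac{-2 + P}{2 P}$)
$- 561 q{\left(-8 \right)} = - 561 \frac{-2 - 8}{2 \left(-8\right)} = - 561 \cdot \frac{1}{2} \left(- \frac{1}{8}\right) \left(-10\right) = \left(-561\right) \frac{5}{8} = - \frac{2805}{8}$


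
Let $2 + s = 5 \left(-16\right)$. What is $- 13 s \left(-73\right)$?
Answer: $-77818$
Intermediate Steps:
$s = -82$ ($s = -2 + 5 \left(-16\right) = -2 - 80 = -82$)
$- 13 s \left(-73\right) = \left(-13\right) \left(-82\right) \left(-73\right) = 1066 \left(-73\right) = -77818$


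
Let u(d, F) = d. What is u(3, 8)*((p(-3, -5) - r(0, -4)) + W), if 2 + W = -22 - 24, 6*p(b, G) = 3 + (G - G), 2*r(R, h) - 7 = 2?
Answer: -156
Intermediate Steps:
r(R, h) = 9/2 (r(R, h) = 7/2 + (½)*2 = 7/2 + 1 = 9/2)
p(b, G) = ½ (p(b, G) = (3 + (G - G))/6 = (3 + 0)/6 = (⅙)*3 = ½)
W = -48 (W = -2 + (-22 - 24) = -2 - 46 = -48)
u(3, 8)*((p(-3, -5) - r(0, -4)) + W) = 3*((½ - 1*9/2) - 48) = 3*((½ - 9/2) - 48) = 3*(-4 - 48) = 3*(-52) = -156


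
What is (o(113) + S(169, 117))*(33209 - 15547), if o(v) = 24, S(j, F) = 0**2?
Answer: 423888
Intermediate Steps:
S(j, F) = 0
(o(113) + S(169, 117))*(33209 - 15547) = (24 + 0)*(33209 - 15547) = 24*17662 = 423888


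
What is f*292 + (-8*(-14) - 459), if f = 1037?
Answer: 302457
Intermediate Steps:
f*292 + (-8*(-14) - 459) = 1037*292 + (-8*(-14) - 459) = 302804 + (112 - 459) = 302804 - 347 = 302457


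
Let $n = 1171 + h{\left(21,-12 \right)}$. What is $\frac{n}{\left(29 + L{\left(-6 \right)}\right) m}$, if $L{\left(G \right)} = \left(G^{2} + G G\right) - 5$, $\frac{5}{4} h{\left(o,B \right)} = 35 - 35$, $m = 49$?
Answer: $\frac{1171}{4704} \approx 0.24894$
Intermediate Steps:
$h{\left(o,B \right)} = 0$ ($h{\left(o,B \right)} = \frac{4 \left(35 - 35\right)}{5} = \frac{4}{5} \cdot 0 = 0$)
$n = 1171$ ($n = 1171 + 0 = 1171$)
$L{\left(G \right)} = -5 + 2 G^{2}$ ($L{\left(G \right)} = \left(G^{2} + G^{2}\right) - 5 = 2 G^{2} - 5 = -5 + 2 G^{2}$)
$\frac{n}{\left(29 + L{\left(-6 \right)}\right) m} = \frac{1171}{\left(29 - \left(5 - 2 \left(-6\right)^{2}\right)\right) 49} = \frac{1171}{\left(29 + \left(-5 + 2 \cdot 36\right)\right) 49} = \frac{1171}{\left(29 + \left(-5 + 72\right)\right) 49} = \frac{1171}{\left(29 + 67\right) 49} = \frac{1171}{96 \cdot 49} = \frac{1171}{4704}$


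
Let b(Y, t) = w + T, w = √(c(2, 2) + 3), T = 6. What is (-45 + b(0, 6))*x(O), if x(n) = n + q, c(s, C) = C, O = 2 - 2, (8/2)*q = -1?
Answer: 39/4 - √5/4 ≈ 9.1910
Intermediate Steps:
q = -¼ (q = (¼)*(-1) = -¼ ≈ -0.25000)
O = 0
x(n) = -¼ + n (x(n) = n - ¼ = -¼ + n)
w = √5 (w = √(2 + 3) = √5 ≈ 2.2361)
b(Y, t) = 6 + √5 (b(Y, t) = √5 + 6 = 6 + √5)
(-45 + b(0, 6))*x(O) = (-45 + (6 + √5))*(-¼ + 0) = (-39 + √5)*(-¼) = 39/4 - √5/4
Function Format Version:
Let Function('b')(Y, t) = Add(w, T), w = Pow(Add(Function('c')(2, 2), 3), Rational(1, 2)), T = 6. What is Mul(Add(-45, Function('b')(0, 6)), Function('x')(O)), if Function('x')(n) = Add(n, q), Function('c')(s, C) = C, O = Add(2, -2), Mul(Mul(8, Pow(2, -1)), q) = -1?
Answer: Add(Rational(39, 4), Mul(Rational(-1, 4), Pow(5, Rational(1, 2)))) ≈ 9.1910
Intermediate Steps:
q = Rational(-1, 4) (q = Mul(Rational(1, 4), -1) = Rational(-1, 4) ≈ -0.25000)
O = 0
Function('x')(n) = Add(Rational(-1, 4), n) (Function('x')(n) = Add(n, Rational(-1, 4)) = Add(Rational(-1, 4), n))
w = Pow(5, Rational(1, 2)) (w = Pow(Add(2, 3), Rational(1, 2)) = Pow(5, Rational(1, 2)) ≈ 2.2361)
Function('b')(Y, t) = Add(6, Pow(5, Rational(1, 2))) (Function('b')(Y, t) = Add(Pow(5, Rational(1, 2)), 6) = Add(6, Pow(5, Rational(1, 2))))
Mul(Add(-45, Function('b')(0, 6)), Function('x')(O)) = Mul(Add(-45, Add(6, Pow(5, Rational(1, 2)))), Add(Rational(-1, 4), 0)) = Mul(Add(-39, Pow(5, Rational(1, 2))), Rational(-1, 4)) = Add(Rational(39, 4), Mul(Rational(-1, 4), Pow(5, Rational(1, 2))))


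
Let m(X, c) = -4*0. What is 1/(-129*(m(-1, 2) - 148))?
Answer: 1/19092 ≈ 5.2378e-5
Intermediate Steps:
m(X, c) = 0
1/(-129*(m(-1, 2) - 148)) = 1/(-129*(0 - 148)) = 1/(-129*(-148)) = 1/19092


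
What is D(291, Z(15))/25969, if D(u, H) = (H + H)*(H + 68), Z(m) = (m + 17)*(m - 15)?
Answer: 0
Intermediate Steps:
Z(m) = (-15 + m)*(17 + m) (Z(m) = (17 + m)*(-15 + m) = (-15 + m)*(17 + m))
D(u, H) = 2*H*(68 + H) (D(u, H) = (2*H)*(68 + H) = 2*H*(68 + H))
D(291, Z(15))/25969 = (2*(-255 + 15² + 2*15)*(68 + (-255 + 15² + 2*15)))/25969 = (2*(-255 + 225 + 30)*(68 + (-255 + 225 + 30)))*(1/25969) = (2*0*(68 + 0))*(1/25969) = (2*0*68)*(1/25969) = 0*(1/25969) = 0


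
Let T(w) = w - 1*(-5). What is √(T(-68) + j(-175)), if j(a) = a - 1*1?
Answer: I*√239 ≈ 15.46*I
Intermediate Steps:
j(a) = -1 + a (j(a) = a - 1 = -1 + a)
T(w) = 5 + w (T(w) = w + 5 = 5 + w)
√(T(-68) + j(-175)) = √((5 - 68) + (-1 - 175)) = √(-63 - 176) = √(-239) = I*√239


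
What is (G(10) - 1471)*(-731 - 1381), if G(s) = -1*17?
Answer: 3142656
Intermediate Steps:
G(s) = -17
(G(10) - 1471)*(-731 - 1381) = (-17 - 1471)*(-731 - 1381) = -1488*(-2112) = 3142656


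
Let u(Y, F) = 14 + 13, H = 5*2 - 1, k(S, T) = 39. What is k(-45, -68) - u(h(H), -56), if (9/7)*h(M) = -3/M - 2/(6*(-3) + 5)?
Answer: 12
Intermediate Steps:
H = 9 (H = 10 - 1 = 9)
h(M) = 14/117 - 7/(3*M) (h(M) = 7*(-3/M - 2/(6*(-3) + 5))/9 = 7*(-3/M - 2/(-18 + 5))/9 = 7*(-3/M - 2/(-13))/9 = 7*(-3/M - 2*(-1/13))/9 = 7*(-3/M + 2/13)/9 = 7*(2/13 - 3/M)/9 = 14/117 - 7/(3*M))
u(Y, F) = 27
k(-45, -68) - u(h(H), -56) = 39 - 1*27 = 39 - 27 = 12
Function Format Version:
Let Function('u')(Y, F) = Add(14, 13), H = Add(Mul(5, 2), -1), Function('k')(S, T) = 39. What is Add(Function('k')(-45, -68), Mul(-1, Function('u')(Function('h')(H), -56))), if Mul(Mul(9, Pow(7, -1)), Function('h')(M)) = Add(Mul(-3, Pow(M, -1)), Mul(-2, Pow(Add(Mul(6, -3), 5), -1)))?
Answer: 12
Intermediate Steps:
H = 9 (H = Add(10, -1) = 9)
Function('h')(M) = Add(Rational(14, 117), Mul(Rational(-7, 3), Pow(M, -1))) (Function('h')(M) = Mul(Rational(7, 9), Add(Mul(-3, Pow(M, -1)), Mul(-2, Pow(Add(Mul(6, -3), 5), -1)))) = Mul(Rational(7, 9), Add(Mul(-3, Pow(M, -1)), Mul(-2, Pow(Add(-18, 5), -1)))) = Mul(Rational(7, 9), Add(Mul(-3, Pow(M, -1)), Mul(-2, Pow(-13, -1)))) = Mul(Rational(7, 9), Add(Mul(-3, Pow(M, -1)), Mul(-2, Rational(-1, 13)))) = Mul(Rational(7, 9), Add(Mul(-3, Pow(M, -1)), Rational(2, 13))) = Mul(Rational(7, 9), Add(Rational(2, 13), Mul(-3, Pow(M, -1)))) = Add(Rational(14, 117), Mul(Rational(-7, 3), Pow(M, -1))))
Function('u')(Y, F) = 27
Add(Function('k')(-45, -68), Mul(-1, Function('u')(Function('h')(H), -56))) = Add(39, Mul(-1, 27)) = Add(39, -27) = 12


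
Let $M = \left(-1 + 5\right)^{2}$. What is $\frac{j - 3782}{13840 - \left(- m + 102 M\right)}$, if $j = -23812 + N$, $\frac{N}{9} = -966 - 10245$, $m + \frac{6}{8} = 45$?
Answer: $- \frac{513972}{49009} \approx -10.487$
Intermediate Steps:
$m = \frac{177}{4}$ ($m = - \frac{3}{4} + 45 = \frac{177}{4} \approx 44.25$)
$N = -100899$ ($N = 9 \left(-966 - 10245\right) = 9 \left(-11211\right) = -100899$)
$j = -124711$ ($j = -23812 - 100899 = -124711$)
$M = 16$ ($M = 4^{2} = 16$)
$\frac{j - 3782}{13840 - \left(- m + 102 M\right)} = \frac{-124711 - 3782}{13840 + \left(\left(-102\right) 16 + \frac{177}{4}\right)} = - \frac{128493}{13840 + \left(-1632 + \frac{177}{4}\right)} = - \frac{128493}{13840 - \frac{6351}{4}} = - \frac{128493}{\frac{49009}{4}} = \left(-128493\right) \frac{4}{49009} = - \frac{513972}{49009}$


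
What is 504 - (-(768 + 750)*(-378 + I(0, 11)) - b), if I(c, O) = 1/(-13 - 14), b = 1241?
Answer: -5149037/9 ≈ -5.7212e+5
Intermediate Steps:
I(c, O) = -1/27 (I(c, O) = 1/(-27) = -1/27)
504 - (-(768 + 750)*(-378 + I(0, 11)) - b) = 504 - (-(768 + 750)*(-378 - 1/27) - 1*1241) = 504 - (-1518*(-10207)/27 - 1241) = 504 - (-1*(-5164742/9) - 1241) = 504 - (5164742/9 - 1241) = 504 - 1*5153573/9 = 504 - 5153573/9 = -5149037/9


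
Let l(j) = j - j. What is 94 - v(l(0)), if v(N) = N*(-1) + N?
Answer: 94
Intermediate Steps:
l(j) = 0
v(N) = 0 (v(N) = -N + N = 0)
94 - v(l(0)) = 94 - 1*0 = 94 + 0 = 94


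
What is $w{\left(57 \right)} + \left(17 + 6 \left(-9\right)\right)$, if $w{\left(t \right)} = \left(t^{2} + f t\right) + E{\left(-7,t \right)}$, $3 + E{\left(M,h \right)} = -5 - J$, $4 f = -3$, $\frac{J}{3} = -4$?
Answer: $\frac{12693}{4} \approx 3173.3$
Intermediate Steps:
$J = -12$ ($J = 3 \left(-4\right) = -12$)
$f = - \frac{3}{4}$ ($f = \frac{1}{4} \left(-3\right) = - \frac{3}{4} \approx -0.75$)
$E{\left(M,h \right)} = 4$ ($E{\left(M,h \right)} = -3 - -7 = -3 + \left(-5 + 12\right) = -3 + 7 = 4$)
$w{\left(t \right)} = 4 + t^{2} - \frac{3 t}{4}$ ($w{\left(t \right)} = \left(t^{2} - \frac{3 t}{4}\right) + 4 = 4 + t^{2} - \frac{3 t}{4}$)
$w{\left(57 \right)} + \left(17 + 6 \left(-9\right)\right) = \left(4 + 57^{2} - \frac{171}{4}\right) + \left(17 + 6 \left(-9\right)\right) = \left(4 + 3249 - \frac{171}{4}\right) + \left(17 - 54\right) = \frac{12841}{4} - 37 = \frac{12693}{4}$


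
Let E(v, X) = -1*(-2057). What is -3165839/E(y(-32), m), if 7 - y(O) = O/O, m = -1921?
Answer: -3165839/2057 ≈ -1539.1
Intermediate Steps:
y(O) = 6 (y(O) = 7 - O/O = 7 - 1*1 = 7 - 1 = 6)
E(v, X) = 2057
-3165839/E(y(-32), m) = -3165839/2057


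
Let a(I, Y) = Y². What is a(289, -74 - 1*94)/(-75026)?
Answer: -2016/5359 ≈ -0.37619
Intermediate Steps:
a(289, -74 - 1*94)/(-75026) = (-74 - 1*94)²/(-75026) = (-74 - 94)²*(-1/75026) = (-168)²*(-1/75026) = 28224*(-1/75026) = -2016/5359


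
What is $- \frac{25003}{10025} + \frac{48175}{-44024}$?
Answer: $- \frac{1583686447}{441340600} \approx -3.5884$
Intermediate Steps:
$- \frac{25003}{10025} + \frac{48175}{-44024} = \left(-25003\right) \frac{1}{10025} + 48175 \left(- \frac{1}{44024}\right) = - \frac{25003}{10025} - \frac{48175}{44024} = - \frac{1583686447}{441340600}$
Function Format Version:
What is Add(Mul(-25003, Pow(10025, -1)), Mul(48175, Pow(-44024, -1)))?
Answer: Rational(-1583686447, 441340600) ≈ -3.5884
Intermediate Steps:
Add(Mul(-25003, Pow(10025, -1)), Mul(48175, Pow(-44024, -1))) = Add(Mul(-25003, Rational(1, 10025)), Mul(48175, Rational(-1, 44024))) = Add(Rational(-25003, 10025), Rational(-48175, 44024)) = Rational(-1583686447, 441340600)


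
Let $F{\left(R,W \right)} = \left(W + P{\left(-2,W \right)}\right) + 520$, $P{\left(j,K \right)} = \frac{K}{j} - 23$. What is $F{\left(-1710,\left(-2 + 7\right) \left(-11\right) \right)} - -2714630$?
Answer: $\frac{5430199}{2} \approx 2.7151 \cdot 10^{6}$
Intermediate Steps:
$P{\left(j,K \right)} = -23 + \frac{K}{j}$ ($P{\left(j,K \right)} = \frac{K}{j} - 23 = -23 + \frac{K}{j}$)
$F{\left(R,W \right)} = 497 + \frac{W}{2}$ ($F{\left(R,W \right)} = \left(W + \left(-23 + \frac{W}{-2}\right)\right) + 520 = \left(W + \left(-23 + W \left(- \frac{1}{2}\right)\right)\right) + 520 = \left(W - \left(23 + \frac{W}{2}\right)\right) + 520 = \left(-23 + \frac{W}{2}\right) + 520 = 497 + \frac{W}{2}$)
$F{\left(-1710,\left(-2 + 7\right) \left(-11\right) \right)} - -2714630 = \left(497 + \frac{\left(-2 + 7\right) \left(-11\right)}{2}\right) - -2714630 = \left(497 + \frac{5 \left(-11\right)}{2}\right) + 2714630 = \left(497 + \frac{1}{2} \left(-55\right)\right) + 2714630 = \left(497 - \frac{55}{2}\right) + 2714630 = \frac{939}{2} + 2714630 = \frac{5430199}{2}$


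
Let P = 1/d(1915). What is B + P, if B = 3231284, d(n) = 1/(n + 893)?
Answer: 3234092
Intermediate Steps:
d(n) = 1/(893 + n)
P = 2808 (P = 1/(1/(893 + 1915)) = 1/(1/2808) = 2808)
B + P = 3231284 + 2808 = 3234092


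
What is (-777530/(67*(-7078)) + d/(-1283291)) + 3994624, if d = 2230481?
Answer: 1215504049508109254/304284978883 ≈ 3.9946e+6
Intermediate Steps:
(-777530/(67*(-7078)) + d/(-1283291)) + 3994624 = (-777530/(67*(-7078)) + 2230481/(-1283291)) + 3994624 = (-777530/(-474226) + 2230481*(-1/1283291)) + 3994624 = (-777530*(-1/474226) - 2230481/1283291) + 3994624 = (388765/237113 - 2230481/1283291) + 3994624 = -29977415738/304284978883 + 3994624 = 1215504049508109254/304284978883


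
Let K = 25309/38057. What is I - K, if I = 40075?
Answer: 1525108966/38057 ≈ 40074.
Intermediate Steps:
K = 25309/38057 (K = 25309*(1/38057) = 25309/38057 ≈ 0.66503)
I - K = 40075 - 1*25309/38057 = 40075 - 25309/38057 = 1525108966/38057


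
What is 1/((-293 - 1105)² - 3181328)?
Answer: -1/1226924 ≈ -8.1505e-7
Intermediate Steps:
1/((-293 - 1105)² - 3181328) = 1/((-1398)² - 3181328) = 1/(1954404 - 3181328) = 1/(-1226924) = -1/1226924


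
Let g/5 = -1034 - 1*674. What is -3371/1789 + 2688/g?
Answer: -1199899/545645 ≈ -2.1990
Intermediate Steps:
g = -8540 (g = 5*(-1034 - 1*674) = 5*(-1034 - 674) = 5*(-1708) = -8540)
-3371/1789 + 2688/g = -3371/1789 + 2688/(-8540) = -3371*1/1789 + 2688*(-1/8540) = -3371/1789 - 96/305 = -1199899/545645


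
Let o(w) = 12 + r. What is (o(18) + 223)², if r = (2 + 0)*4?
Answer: 59049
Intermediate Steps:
r = 8 (r = 2*4 = 8)
o(w) = 20 (o(w) = 12 + 8 = 20)
(o(18) + 223)² = (20 + 223)² = 243² = 59049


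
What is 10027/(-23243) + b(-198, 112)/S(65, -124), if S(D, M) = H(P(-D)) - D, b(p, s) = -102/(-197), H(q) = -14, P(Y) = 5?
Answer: -158420987/361730809 ≈ -0.43795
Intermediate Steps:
b(p, s) = 102/197 (b(p, s) = -102*(-1/197) = 102/197)
S(D, M) = -14 - D
10027/(-23243) + b(-198, 112)/S(65, -124) = 10027/(-23243) + 102/(197*(-14 - 1*65)) = 10027*(-1/23243) + 102/(197*(-14 - 65)) = -10027/23243 + (102/197)/(-79) = -10027/23243 + (102/197)*(-1/79) = -10027/23243 - 102/15563 = -158420987/361730809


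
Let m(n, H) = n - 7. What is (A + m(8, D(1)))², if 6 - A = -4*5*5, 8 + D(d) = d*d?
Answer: 11449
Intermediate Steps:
D(d) = -8 + d² (D(d) = -8 + d*d = -8 + d²)
m(n, H) = -7 + n
A = 106 (A = 6 - (-4*5)*5 = 6 - (-20)*5 = 6 - 1*(-100) = 6 + 100 = 106)
(A + m(8, D(1)))² = (106 + (-7 + 8))² = (106 + 1)² = 107² = 11449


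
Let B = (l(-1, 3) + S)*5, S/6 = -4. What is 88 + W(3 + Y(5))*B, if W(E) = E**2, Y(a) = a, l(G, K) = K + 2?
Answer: -5992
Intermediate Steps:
l(G, K) = 2 + K
S = -24 (S = 6*(-4) = -24)
B = -95 (B = ((2 + 3) - 24)*5 = (5 - 24)*5 = -19*5 = -95)
88 + W(3 + Y(5))*B = 88 + (3 + 5)**2*(-95) = 88 + 8**2*(-95) = 88 + 64*(-95) = 88 - 6080 = -5992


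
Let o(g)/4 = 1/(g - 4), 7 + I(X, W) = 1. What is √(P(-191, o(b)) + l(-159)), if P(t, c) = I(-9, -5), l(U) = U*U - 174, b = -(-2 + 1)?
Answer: 3*√2789 ≈ 158.43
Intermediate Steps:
b = 1 (b = -1*(-1) = 1)
l(U) = -174 + U² (l(U) = U² - 174 = -174 + U²)
I(X, W) = -6 (I(X, W) = -7 + 1 = -6)
o(g) = 4/(-4 + g) (o(g) = 4/(g - 4) = 4/(-4 + g))
P(t, c) = -6
√(P(-191, o(b)) + l(-159)) = √(-6 + (-174 + (-159)²)) = √(-6 + (-174 + 25281)) = √(-6 + 25107) = √25101 = 3*√2789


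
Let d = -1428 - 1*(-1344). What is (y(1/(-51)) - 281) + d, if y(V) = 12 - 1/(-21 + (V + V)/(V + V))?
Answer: -7059/20 ≈ -352.95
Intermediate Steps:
d = -84 (d = -1428 + 1344 = -84)
y(V) = 241/20 (y(V) = 12 - 1/(-21 + (2*V)/((2*V))) = 12 - 1/(-21 + (2*V)*(1/(2*V))) = 12 - 1/(-21 + 1) = 12 - 1/(-20) = 12 - 1*(-1/20) = 12 + 1/20 = 241/20)
(y(1/(-51)) - 281) + d = (241/20 - 281) - 84 = -5379/20 - 84 = -7059/20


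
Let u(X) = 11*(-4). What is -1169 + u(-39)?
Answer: -1213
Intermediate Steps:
u(X) = -44
-1169 + u(-39) = -1169 - 44 = -1213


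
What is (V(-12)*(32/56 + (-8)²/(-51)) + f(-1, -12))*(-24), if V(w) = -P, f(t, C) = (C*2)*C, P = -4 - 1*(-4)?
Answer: -6912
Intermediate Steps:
P = 0 (P = -4 + 4 = 0)
f(t, C) = 2*C² (f(t, C) = (2*C)*C = 2*C²)
V(w) = 0 (V(w) = -1*0 = 0)
(V(-12)*(32/56 + (-8)²/(-51)) + f(-1, -12))*(-24) = (0*(32/56 + (-8)²/(-51)) + 2*(-12)²)*(-24) = (0*(32*(1/56) + 64*(-1/51)) + 2*144)*(-24) = (0*(4/7 - 64/51) + 288)*(-24) = (0*(-244/357) + 288)*(-24) = (0 + 288)*(-24) = 288*(-24) = -6912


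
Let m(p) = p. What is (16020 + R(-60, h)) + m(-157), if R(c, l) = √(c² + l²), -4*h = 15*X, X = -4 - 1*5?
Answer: 15863 + 15*√337/4 ≈ 15932.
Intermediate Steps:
X = -9 (X = -4 - 5 = -9)
h = 135/4 (h = -15*(-9)/4 = -¼*(-135) = 135/4 ≈ 33.750)
(16020 + R(-60, h)) + m(-157) = (16020 + √((-60)² + (135/4)²)) - 157 = (16020 + √(3600 + 18225/16)) - 157 = (16020 + √(75825/16)) - 157 = (16020 + 15*√337/4) - 157 = 15863 + 15*√337/4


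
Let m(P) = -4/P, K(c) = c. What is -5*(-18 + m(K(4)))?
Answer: 95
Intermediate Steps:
-5*(-18 + m(K(4))) = -5*(-18 - 4/4) = -5*(-18 - 4*1/4) = -5*(-18 - 1) = -5*(-19) = 95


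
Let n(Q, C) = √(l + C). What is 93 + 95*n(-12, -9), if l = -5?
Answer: 93 + 95*I*√14 ≈ 93.0 + 355.46*I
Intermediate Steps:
n(Q, C) = √(-5 + C)
93 + 95*n(-12, -9) = 93 + 95*√(-5 - 9) = 93 + 95*√(-14) = 93 + 95*(I*√14) = 93 + 95*I*√14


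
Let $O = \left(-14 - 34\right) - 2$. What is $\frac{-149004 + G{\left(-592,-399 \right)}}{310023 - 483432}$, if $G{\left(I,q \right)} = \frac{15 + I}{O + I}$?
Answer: $\frac{95659991}{111328578} \approx 0.85926$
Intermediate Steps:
$O = -50$ ($O = -48 - 2 = -50$)
$G{\left(I,q \right)} = \frac{15 + I}{-50 + I}$
$\frac{-149004 + G{\left(-592,-399 \right)}}{310023 - 483432} = \frac{-149004 + \frac{15 - 592}{-50 - 592}}{310023 - 483432} = \frac{-149004 + \frac{1}{-642} \left(-577\right)}{-173409} = \left(-149004 - - \frac{577}{642}\right) \left(- \frac{1}{173409}\right) = \left(-149004 + \frac{577}{642}\right) \left(- \frac{1}{173409}\right) = \left(- \frac{95659991}{642}\right) \left(- \frac{1}{173409}\right) = \frac{95659991}{111328578}$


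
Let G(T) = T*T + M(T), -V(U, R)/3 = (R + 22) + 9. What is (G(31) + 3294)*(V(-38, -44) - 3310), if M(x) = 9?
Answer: -13947544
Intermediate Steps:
V(U, R) = -93 - 3*R (V(U, R) = -3*((R + 22) + 9) = -3*((22 + R) + 9) = -3*(31 + R) = -93 - 3*R)
G(T) = 9 + T² (G(T) = T*T + 9 = T² + 9 = 9 + T²)
(G(31) + 3294)*(V(-38, -44) - 3310) = ((9 + 31²) + 3294)*((-93 - 3*(-44)) - 3310) = ((9 + 961) + 3294)*((-93 + 132) - 3310) = (970 + 3294)*(39 - 3310) = 4264*(-3271) = -13947544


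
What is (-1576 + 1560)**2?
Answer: 256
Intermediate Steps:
(-1576 + 1560)**2 = (-16)**2 = 256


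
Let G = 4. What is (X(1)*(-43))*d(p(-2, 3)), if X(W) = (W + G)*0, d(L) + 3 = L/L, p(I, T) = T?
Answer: 0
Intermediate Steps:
d(L) = -2 (d(L) = -3 + L/L = -3 + 1 = -2)
X(W) = 0 (X(W) = (W + 4)*0 = (4 + W)*0 = 0)
(X(1)*(-43))*d(p(-2, 3)) = (0*(-43))*(-2) = 0*(-2) = 0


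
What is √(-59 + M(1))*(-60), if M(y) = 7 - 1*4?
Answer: -120*I*√14 ≈ -449.0*I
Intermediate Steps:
M(y) = 3 (M(y) = 7 - 4 = 3)
√(-59 + M(1))*(-60) = √(-59 + 3)*(-60) = √(-56)*(-60) = (2*I*√14)*(-60) = -120*I*√14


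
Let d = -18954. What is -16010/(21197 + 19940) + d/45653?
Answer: -1510615228/1878027461 ≈ -0.80436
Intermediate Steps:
-16010/(21197 + 19940) + d/45653 = -16010/(21197 + 19940) - 18954/45653 = -16010/41137 - 18954*1/45653 = -16010*1/41137 - 18954/45653 = -16010/41137 - 18954/45653 = -1510615228/1878027461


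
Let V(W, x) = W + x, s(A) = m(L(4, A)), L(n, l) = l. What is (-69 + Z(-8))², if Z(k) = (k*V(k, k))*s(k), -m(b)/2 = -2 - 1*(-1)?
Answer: 34969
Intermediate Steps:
m(b) = 2 (m(b) = -2*(-2 - 1*(-1)) = -2*(-2 + 1) = -2*(-1) = 2)
s(A) = 2
Z(k) = 4*k² (Z(k) = (k*(k + k))*2 = (k*(2*k))*2 = (2*k²)*2 = 4*k²)
(-69 + Z(-8))² = (-69 + 4*(-8)²)² = (-69 + 4*64)² = (-69 + 256)² = 187² = 34969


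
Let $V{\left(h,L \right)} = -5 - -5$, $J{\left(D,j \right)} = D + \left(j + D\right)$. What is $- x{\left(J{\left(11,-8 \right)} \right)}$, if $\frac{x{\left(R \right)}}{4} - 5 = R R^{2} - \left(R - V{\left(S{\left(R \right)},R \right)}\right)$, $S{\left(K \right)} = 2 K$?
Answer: $-10940$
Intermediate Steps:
$J{\left(D,j \right)} = j + 2 D$ ($J{\left(D,j \right)} = D + \left(D + j\right) = j + 2 D$)
$V{\left(h,L \right)} = 0$ ($V{\left(h,L \right)} = -5 + 5 = 0$)
$x{\left(R \right)} = 20 - 4 R + 4 R^{3}$ ($x{\left(R \right)} = 20 + 4 \left(R R^{2} - \left(R - 0\right)\right) = 20 + 4 \left(R^{3} - \left(R + 0\right)\right) = 20 + 4 \left(R^{3} - R\right) = 20 + \left(- 4 R + 4 R^{3}\right) = 20 - 4 R + 4 R^{3}$)
$- x{\left(J{\left(11,-8 \right)} \right)} = - (20 - 4 \left(-8 + 2 \cdot 11\right) + 4 \left(-8 + 2 \cdot 11\right)^{3}) = - (20 - 4 \left(-8 + 22\right) + 4 \left(-8 + 22\right)^{3}) = - (20 - 56 + 4 \cdot 14^{3}) = - (20 - 56 + 4 \cdot 2744) = - (20 - 56 + 10976) = \left(-1\right) 10940 = -10940$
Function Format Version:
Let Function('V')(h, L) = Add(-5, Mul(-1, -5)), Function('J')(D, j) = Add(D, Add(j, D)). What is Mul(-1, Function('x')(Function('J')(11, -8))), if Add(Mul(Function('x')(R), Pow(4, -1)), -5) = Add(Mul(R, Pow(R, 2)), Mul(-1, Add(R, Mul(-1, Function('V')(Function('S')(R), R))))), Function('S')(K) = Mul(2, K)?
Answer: -10940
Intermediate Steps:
Function('J')(D, j) = Add(j, Mul(2, D)) (Function('J')(D, j) = Add(D, Add(D, j)) = Add(j, Mul(2, D)))
Function('V')(h, L) = 0 (Function('V')(h, L) = Add(-5, 5) = 0)
Function('x')(R) = Add(20, Mul(-4, R), Mul(4, Pow(R, 3))) (Function('x')(R) = Add(20, Mul(4, Add(Mul(R, Pow(R, 2)), Mul(-1, Add(R, Mul(-1, 0)))))) = Add(20, Mul(4, Add(Pow(R, 3), Mul(-1, Add(R, 0))))) = Add(20, Mul(4, Add(Pow(R, 3), Mul(-1, R)))) = Add(20, Add(Mul(-4, R), Mul(4, Pow(R, 3)))) = Add(20, Mul(-4, R), Mul(4, Pow(R, 3))))
Mul(-1, Function('x')(Function('J')(11, -8))) = Mul(-1, Add(20, Mul(-4, Add(-8, Mul(2, 11))), Mul(4, Pow(Add(-8, Mul(2, 11)), 3)))) = Mul(-1, Add(20, Mul(-4, Add(-8, 22)), Mul(4, Pow(Add(-8, 22), 3)))) = Mul(-1, Add(20, Mul(-4, 14), Mul(4, Pow(14, 3)))) = Mul(-1, Add(20, -56, Mul(4, 2744))) = Mul(-1, Add(20, -56, 10976)) = Mul(-1, 10940) = -10940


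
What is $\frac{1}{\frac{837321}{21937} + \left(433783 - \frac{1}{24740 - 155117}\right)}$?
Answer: $\frac{2860080249}{1240763358073921} \approx 2.3051 \cdot 10^{-6}$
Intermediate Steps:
$\frac{1}{\frac{837321}{21937} + \left(433783 - \frac{1}{24740 - 155117}\right)} = \frac{1}{837321 \cdot \frac{1}{21937} + \left(433783 - \frac{1}{-130377}\right)} = \frac{1}{\frac{837321}{21937} + \left(433783 - - \frac{1}{130377}\right)} = \frac{1}{\frac{837321}{21937} + \left(433783 + \frac{1}{130377}\right)} = \frac{1}{\frac{837321}{21937} + \frac{56555326192}{130377}} = \frac{1}{\frac{1240763358073921}{2860080249}} = \frac{2860080249}{1240763358073921}$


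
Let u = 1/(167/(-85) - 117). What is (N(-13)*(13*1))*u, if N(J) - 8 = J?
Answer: 5525/10112 ≈ 0.54638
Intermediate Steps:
N(J) = 8 + J
u = -85/10112 (u = 1/(167*(-1/85) - 117) = 1/(-167/85 - 117) = 1/(-10112/85) = -85/10112 ≈ -0.0084058)
(N(-13)*(13*1))*u = ((8 - 13)*(13*1))*(-85/10112) = -5*13*(-85/10112) = -65*(-85/10112) = 5525/10112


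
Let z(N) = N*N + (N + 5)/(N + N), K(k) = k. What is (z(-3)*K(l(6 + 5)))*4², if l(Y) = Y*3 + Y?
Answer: 18304/3 ≈ 6101.3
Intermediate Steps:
l(Y) = 4*Y (l(Y) = 3*Y + Y = 4*Y)
z(N) = N² + (5 + N)/(2*N) (z(N) = N² + (5 + N)/((2*N)) = N² + (5 + N)*(1/(2*N)) = N² + (5 + N)/(2*N))
(z(-3)*K(l(6 + 5)))*4² = (((½)*(5 - 3 + 2*(-3)³)/(-3))*(4*(6 + 5)))*4² = (((½)*(-⅓)*(5 - 3 + 2*(-27)))*(4*11))*16 = (((½)*(-⅓)*(5 - 3 - 54))*44)*16 = (((½)*(-⅓)*(-52))*44)*16 = ((26/3)*44)*16 = (1144/3)*16 = 18304/3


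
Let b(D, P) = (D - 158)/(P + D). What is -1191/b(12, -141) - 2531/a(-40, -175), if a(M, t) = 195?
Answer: -30329131/28470 ≈ -1065.3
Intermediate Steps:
b(D, P) = (-158 + D)/(D + P)
-1191/b(12, -141) - 2531/a(-40, -175) = -1191*(12 - 141)/(-158 + 12) - 2531/195 = -1191/(-146/(-129)) - 2531*1/195 = -1191/((-1/129*(-146))) - 2531/195 = -1191/146/129 - 2531/195 = -1191*129/146 - 2531/195 = -153639/146 - 2531/195 = -30329131/28470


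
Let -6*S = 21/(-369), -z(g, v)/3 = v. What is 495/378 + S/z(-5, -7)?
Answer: 10151/7749 ≈ 1.3100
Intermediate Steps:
z(g, v) = -3*v
S = 7/738 (S = -7/(2*(-369)) = -7*(-1)/(2*369) = -⅙*(-7/123) = 7/738 ≈ 0.0094851)
495/378 + S/z(-5, -7) = 495/378 + 7/(738*((-3*(-7)))) = 495*(1/378) + (7/738)/21 = 55/42 + (7/738)*(1/21) = 55/42 + 1/2214 = 10151/7749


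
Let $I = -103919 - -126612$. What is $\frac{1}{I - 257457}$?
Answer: $- \frac{1}{234764} \approx -4.2596 \cdot 10^{-6}$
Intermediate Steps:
$I = 22693$ ($I = -103919 + 126612 = 22693$)
$\frac{1}{I - 257457} = \frac{1}{22693 - 257457} = \frac{1}{-234764} = - \frac{1}{234764}$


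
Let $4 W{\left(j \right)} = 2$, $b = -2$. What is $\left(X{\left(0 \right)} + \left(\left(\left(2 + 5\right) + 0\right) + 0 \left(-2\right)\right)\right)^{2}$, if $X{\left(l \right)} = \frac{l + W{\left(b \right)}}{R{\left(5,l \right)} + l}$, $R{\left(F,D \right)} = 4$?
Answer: $\frac{3249}{64} \approx 50.766$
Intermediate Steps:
$W{\left(j \right)} = \frac{1}{2}$ ($W{\left(j \right)} = \frac{1}{4} \cdot 2 = \frac{1}{2}$)
$X{\left(l \right)} = \frac{\frac{1}{2} + l}{4 + l}$ ($X{\left(l \right)} = \frac{l + \frac{1}{2}}{4 + l} = \frac{\frac{1}{2} + l}{4 + l}$)
$\left(X{\left(0 \right)} + \left(\left(\left(2 + 5\right) + 0\right) + 0 \left(-2\right)\right)\right)^{2} = \left(\frac{\frac{1}{2} + 0}{4 + 0} + \left(\left(\left(2 + 5\right) + 0\right) + 0 \left(-2\right)\right)\right)^{2} = \left(\frac{1}{4} \cdot \frac{1}{2} + \left(\left(7 + 0\right) + 0\right)\right)^{2} = \left(\frac{1}{4} \cdot \frac{1}{2} + \left(7 + 0\right)\right)^{2} = \left(\frac{1}{8} + 7\right)^{2} = \left(\frac{57}{8}\right)^{2} = \frac{3249}{64}$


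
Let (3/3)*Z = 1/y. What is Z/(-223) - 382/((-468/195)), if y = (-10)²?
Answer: 10648247/66900 ≈ 159.17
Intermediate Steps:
y = 100
Z = 1/100 ≈ 0.010000
Z/(-223) - 382/((-468/195)) = (1/100)/(-223) - 382/((-468/195)) = (1/100)*(-1/223) - 382/((-468*1/195)) = -1/22300 - 382/(-12/5) = -1/22300 - 382*(-5/12) = -1/22300 + 955/6 = 10648247/66900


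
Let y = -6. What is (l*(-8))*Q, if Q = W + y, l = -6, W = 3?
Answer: -144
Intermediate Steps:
Q = -3 (Q = 3 - 6 = -3)
(l*(-8))*Q = -6*(-8)*(-3) = 48*(-3) = -144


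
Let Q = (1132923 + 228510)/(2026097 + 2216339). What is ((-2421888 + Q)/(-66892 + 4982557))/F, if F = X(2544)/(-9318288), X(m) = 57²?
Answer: 531903589556312876/376421814586917 ≈ 1413.1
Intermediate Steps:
X(m) = 3249
Q = 1361433/4242436 ≈ 0.32091
F = -1083/3106096 (F = 3249/(-9318288) = 3249*(-1/9318288) = -1083/3106096 ≈ -0.00034867)
((-2421888 + Q)/(-66892 + 4982557))/F = ((-2421888 + 1361433/4242436)/(-66892 + 4982557))/(-1083/3106096) = -10274703477735/4242436/4915665*(-3106096/1083) = -10274703477735/4242436*1/4915665*(-3106096/1083) = -684980231849/1390292943996*(-3106096/1083) = 531903589556312876/376421814586917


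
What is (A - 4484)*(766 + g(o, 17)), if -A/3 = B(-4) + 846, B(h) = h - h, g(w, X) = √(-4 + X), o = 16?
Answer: -5378852 - 7022*√13 ≈ -5.4042e+6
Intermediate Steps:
B(h) = 0
A = -2538 (A = -3*(0 + 846) = -3*846 = -2538)
(A - 4484)*(766 + g(o, 17)) = (-2538 - 4484)*(766 + √(-4 + 17)) = -7022*(766 + √13) = -5378852 - 7022*√13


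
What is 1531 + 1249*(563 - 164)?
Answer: 499882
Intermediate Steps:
1531 + 1249*(563 - 164) = 1531 + 1249*399 = 1531 + 498351 = 499882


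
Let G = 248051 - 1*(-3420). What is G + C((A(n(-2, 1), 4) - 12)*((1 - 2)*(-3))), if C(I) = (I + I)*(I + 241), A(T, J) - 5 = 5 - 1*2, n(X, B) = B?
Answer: 245975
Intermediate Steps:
A(T, J) = 8 (A(T, J) = 5 + (5 - 1*2) = 5 + (5 - 2) = 5 + 3 = 8)
G = 251471 (G = 248051 + 3420 = 251471)
C(I) = 2*I*(241 + I) (C(I) = (2*I)*(241 + I) = 2*I*(241 + I))
G + C((A(n(-2, 1), 4) - 12)*((1 - 2)*(-3))) = 251471 + 2*((8 - 12)*((1 - 2)*(-3)))*(241 + (8 - 12)*((1 - 2)*(-3))) = 251471 + 2*(-(-4)*(-3))*(241 - (-4)*(-3)) = 251471 + 2*(-4*3)*(241 - 4*3) = 251471 + 2*(-12)*(241 - 12) = 251471 + 2*(-12)*229 = 251471 - 5496 = 245975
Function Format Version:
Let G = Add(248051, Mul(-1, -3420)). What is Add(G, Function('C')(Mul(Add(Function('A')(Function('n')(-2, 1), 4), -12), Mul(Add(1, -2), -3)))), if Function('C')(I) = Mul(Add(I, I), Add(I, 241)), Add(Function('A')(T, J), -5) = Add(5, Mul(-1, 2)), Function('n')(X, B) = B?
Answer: 245975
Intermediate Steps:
Function('A')(T, J) = 8 (Function('A')(T, J) = Add(5, Add(5, Mul(-1, 2))) = Add(5, Add(5, -2)) = Add(5, 3) = 8)
G = 251471 (G = Add(248051, 3420) = 251471)
Function('C')(I) = Mul(2, I, Add(241, I)) (Function('C')(I) = Mul(Mul(2, I), Add(241, I)) = Mul(2, I, Add(241, I)))
Add(G, Function('C')(Mul(Add(Function('A')(Function('n')(-2, 1), 4), -12), Mul(Add(1, -2), -3)))) = Add(251471, Mul(2, Mul(Add(8, -12), Mul(Add(1, -2), -3)), Add(241, Mul(Add(8, -12), Mul(Add(1, -2), -3))))) = Add(251471, Mul(2, Mul(-4, Mul(-1, -3)), Add(241, Mul(-4, Mul(-1, -3))))) = Add(251471, Mul(2, Mul(-4, 3), Add(241, Mul(-4, 3)))) = Add(251471, Mul(2, -12, Add(241, -12))) = Add(251471, Mul(2, -12, 229)) = Add(251471, -5496) = 245975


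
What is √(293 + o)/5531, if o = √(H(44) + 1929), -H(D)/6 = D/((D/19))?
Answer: √(293 + 11*√15)/5531 ≈ 0.0033121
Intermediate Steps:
H(D) = -114 (H(D) = -6*D/(D/19) = -6*D*19/D = -6*19 = -114)
o = 11*√15 (o = √(-114 + 1929) = √1815 = 11*√15 ≈ 42.603)
√(293 + o)/5531 = √(293 + 11*√15)/5531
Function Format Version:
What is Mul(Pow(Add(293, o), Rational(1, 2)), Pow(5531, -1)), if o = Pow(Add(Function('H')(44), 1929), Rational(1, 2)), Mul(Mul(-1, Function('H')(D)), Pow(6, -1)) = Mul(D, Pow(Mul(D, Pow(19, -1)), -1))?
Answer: Mul(Rational(1, 5531), Pow(Add(293, Mul(11, Pow(15, Rational(1, 2)))), Rational(1, 2))) ≈ 0.0033121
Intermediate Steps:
Function('H')(D) = -114 (Function('H')(D) = Mul(-6, Mul(D, Pow(Mul(D, Pow(19, -1)), -1))) = Mul(-6, Mul(D, Pow(Mul(D, Rational(1, 19)), -1))) = Mul(-6, Mul(D, Pow(Mul(Rational(1, 19), D), -1))) = Mul(-6, Mul(D, Mul(19, Pow(D, -1)))) = Mul(-6, 19) = -114)
o = Mul(11, Pow(15, Rational(1, 2))) (o = Pow(Add(-114, 1929), Rational(1, 2)) = Pow(1815, Rational(1, 2)) = Mul(11, Pow(15, Rational(1, 2))) ≈ 42.603)
Mul(Pow(Add(293, o), Rational(1, 2)), Pow(5531, -1)) = Mul(Pow(Add(293, Mul(11, Pow(15, Rational(1, 2)))), Rational(1, 2)), Pow(5531, -1)) = Mul(Pow(Add(293, Mul(11, Pow(15, Rational(1, 2)))), Rational(1, 2)), Rational(1, 5531)) = Mul(Rational(1, 5531), Pow(Add(293, Mul(11, Pow(15, Rational(1, 2)))), Rational(1, 2)))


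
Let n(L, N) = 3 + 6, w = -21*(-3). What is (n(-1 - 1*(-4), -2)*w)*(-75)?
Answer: -42525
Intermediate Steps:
w = 63
n(L, N) = 9
(n(-1 - 1*(-4), -2)*w)*(-75) = (9*63)*(-75) = 567*(-75) = -42525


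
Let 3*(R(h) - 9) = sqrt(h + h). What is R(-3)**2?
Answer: (27 + I*sqrt(6))**2/9 ≈ 80.333 + 14.697*I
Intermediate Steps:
R(h) = 9 + sqrt(2)*sqrt(h)/3 (R(h) = 9 + sqrt(h + h)/3 = 9 + sqrt(2*h)/3 = 9 + (sqrt(2)*sqrt(h))/3 = 9 + sqrt(2)*sqrt(h)/3)
R(-3)**2 = (9 + sqrt(2)*sqrt(-3)/3)**2 = (9 + sqrt(2)*(I*sqrt(3))/3)**2 = (9 + I*sqrt(6)/3)**2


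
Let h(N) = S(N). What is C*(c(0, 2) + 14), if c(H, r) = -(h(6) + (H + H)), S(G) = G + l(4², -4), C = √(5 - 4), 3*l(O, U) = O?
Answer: 8/3 ≈ 2.6667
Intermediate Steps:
l(O, U) = O/3
C = 1 (C = √1 = 1)
S(G) = 16/3 + G (S(G) = G + (⅓)*4² = G + (⅓)*16 = G + 16/3 = 16/3 + G)
h(N) = 16/3 + N
c(H, r) = -34/3 - 2*H (c(H, r) = -((16/3 + 6) + (H + H)) = -(34/3 + 2*H) = -34/3 - 2*H)
C*(c(0, 2) + 14) = 1*((-34/3 - 2*0) + 14) = 1*((-34/3 + 0) + 14) = 1*(-34/3 + 14) = 1*(8/3) = 8/3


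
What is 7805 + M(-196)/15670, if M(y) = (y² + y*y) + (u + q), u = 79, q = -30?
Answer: 122381231/15670 ≈ 7809.9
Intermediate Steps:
M(y) = 49 + 2*y² (M(y) = (y² + y*y) + (79 - 30) = (y² + y²) + 49 = 2*y² + 49 = 49 + 2*y²)
7805 + M(-196)/15670 = 7805 + (49 + 2*(-196)²)/15670 = 7805 + (49 + 2*38416)*(1/15670) = 7805 + (49 + 76832)*(1/15670) = 7805 + 76881*(1/15670) = 7805 + 76881/15670 = 122381231/15670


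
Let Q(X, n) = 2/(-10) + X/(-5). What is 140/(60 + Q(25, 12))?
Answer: 350/137 ≈ 2.5547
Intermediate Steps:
Q(X, n) = -1/5 - X/5 (Q(X, n) = 2*(-1/10) + X*(-1/5) = -1/5 - X/5)
140/(60 + Q(25, 12)) = 140/(60 + (-1/5 - 1/5*25)) = 140/(60 + (-1/5 - 5)) = 140/(60 - 26/5) = 140/(274/5) = (5/274)*140 = 350/137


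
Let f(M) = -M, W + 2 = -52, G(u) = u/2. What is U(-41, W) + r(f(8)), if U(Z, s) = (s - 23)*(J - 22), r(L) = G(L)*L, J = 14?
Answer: 648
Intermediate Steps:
G(u) = u/2 (G(u) = u*(1/2) = u/2)
W = -54 (W = -2 - 52 = -54)
r(L) = L**2/2 (r(L) = (L/2)*L = L**2/2)
U(Z, s) = 184 - 8*s (U(Z, s) = (s - 23)*(14 - 22) = (-23 + s)*(-8) = 184 - 8*s)
U(-41, W) + r(f(8)) = (184 - 8*(-54)) + (-1*8)**2/2 = (184 + 432) + (1/2)*(-8)**2 = 616 + (1/2)*64 = 616 + 32 = 648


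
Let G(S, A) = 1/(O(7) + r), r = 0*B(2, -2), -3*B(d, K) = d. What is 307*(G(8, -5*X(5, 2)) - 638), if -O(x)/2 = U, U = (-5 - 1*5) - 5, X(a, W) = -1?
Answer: -5875673/30 ≈ -1.9586e+5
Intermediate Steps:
B(d, K) = -d/3
U = -15 (U = (-5 - 5) - 5 = -10 - 5 = -15)
O(x) = 30 (O(x) = -2*(-15) = 30)
r = 0 (r = 0*(-⅓*2) = 0*(-⅔) = 0)
G(S, A) = 1/30 (G(S, A) = 1/(30 + 0) = 1/30)
307*(G(8, -5*X(5, 2)) - 638) = 307*(1/30 - 638) = 307*(-19139/30) = -5875673/30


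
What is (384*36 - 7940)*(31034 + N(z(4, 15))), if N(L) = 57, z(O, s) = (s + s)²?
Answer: 182939444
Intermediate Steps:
z(O, s) = 4*s² (z(O, s) = (2*s)² = 4*s²)
(384*36 - 7940)*(31034 + N(z(4, 15))) = (384*36 - 7940)*(31034 + 57) = (13824 - 7940)*31091 = 5884*31091 = 182939444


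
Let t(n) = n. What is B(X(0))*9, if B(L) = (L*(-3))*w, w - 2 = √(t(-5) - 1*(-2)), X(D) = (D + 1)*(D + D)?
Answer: 0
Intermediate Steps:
X(D) = 2*D*(1 + D) (X(D) = (1 + D)*(2*D) = 2*D*(1 + D))
w = 2 + I*√3 (w = 2 + √(-5 - 1*(-2)) = 2 + √(-5 + 2) = 2 + √(-3) = 2 + I*√3 ≈ 2.0 + 1.732*I)
B(L) = -3*L*(2 + I*√3) (B(L) = (L*(-3))*(2 + I*√3) = (-3*L)*(2 + I*√3) = -3*L*(2 + I*√3))
B(X(0))*9 = -3*2*0*(1 + 0)*(2 + I*√3)*9 = -3*2*0*1*(2 + I*√3)*9 = -3*0*(2 + I*√3)*9 = 0*9 = 0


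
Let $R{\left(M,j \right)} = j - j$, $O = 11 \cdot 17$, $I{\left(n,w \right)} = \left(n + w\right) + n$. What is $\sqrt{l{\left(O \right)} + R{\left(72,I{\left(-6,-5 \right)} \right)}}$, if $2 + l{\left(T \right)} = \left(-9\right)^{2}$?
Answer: $\sqrt{79} \approx 8.8882$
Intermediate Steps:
$I{\left(n,w \right)} = w + 2 n$
$O = 187$
$l{\left(T \right)} = 79$ ($l{\left(T \right)} = -2 + \left(-9\right)^{2} = -2 + 81 = 79$)
$R{\left(M,j \right)} = 0$
$\sqrt{l{\left(O \right)} + R{\left(72,I{\left(-6,-5 \right)} \right)}} = \sqrt{79 + 0} = \sqrt{79}$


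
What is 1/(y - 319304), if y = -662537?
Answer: -1/981841 ≈ -1.0185e-6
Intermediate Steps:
1/(y - 319304) = 1/(-662537 - 319304) = 1/(-981841) = -1/981841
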